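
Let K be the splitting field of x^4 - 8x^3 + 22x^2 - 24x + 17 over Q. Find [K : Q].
The degree of the splitting field over Q equals the order of the Galois group, so first determine the group. The polynomial is an irreducible quartic over Q and its discriminant is 147456 = 384^2, a perfect square, so the Galois group is contained in A_4. The resolvent cubic y^3 - 22*y^2 + 124*y - 168 splits completely over Q, which gives the Klein four-group V_4. The Galois group V_4 (4T2) has order 4, so the splitting field has degree 4 over Q.

4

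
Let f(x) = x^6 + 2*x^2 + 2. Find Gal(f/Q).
The polynomial f is an irreducible sextic over Q, so G = Gal(f/Q) is one of the 16 transitive subgroups 6T1, ..., 6T16 of S_6. The discriminant of f is -2508800, which is not a perfect square, so G is not contained in A_6. The transitive groups of degree 6 not contained in A_6 are: C_6 (6T1, order 6), S_3 (6T2, order 6), D_6 (6T3, order 12), C_3 x S_3 (6T5, order 18), A_4 x C_2 (6T6, order 24), S_4 (6T8, order 24), S_3 x S_3 (6T9, order 36), S_4 x C_2 (6T11, order 48), (S_3 x S_3) : C_2 (6T13, order 72), PGL(2,5) (6T14, order 120), S_6 (6T16, order 720). By Dedekind's theorem, for a prime p not dividing disc(f) the degrees of the irreducible factors of f mod p form the cycle type of an element of G. Factoring f modulo the 17 such primes p <= 71 (skipping 2, 5, 7, which divide the discriminant), each new pattern first appears at: mod 3: f = (x^3 + x^2 + 2x + 1)(x^3 + 2x^2 + 2x + 2), pattern 3+3; mod 13: f = (x^6 + 2x^2 + 2), pattern 6; mod 19: f = (x^2 + 5)(x^4 + 14x^2 + 8), pattern 4+2; mod 23: f = (x + 11)(x + 12)(x^4 + 6x^2 + 15), pattern 4+1+1; mod 53: f = (x^2 + 45)(x^2 + 11x + 38)(x^2 + 42x + 38), pattern 2+2+2; mod 59: f = (x + 4)(x + 55)(x^2 + 5x + 50)(x^2 + 54x + 50), pattern 2+2+1+1; mod 71: f = (x + 8)(x + 11)(x + 60)(x + 63)(x^2 + 43), pattern 2+1+1+1+1. No other pattern occurs in this range, so the set of observed cycle types is {3+3, 6, 4+2, 4+1+1, 2+2+2, 2+2+1+1, 2+1+1+1+1}. The candidates containing elements of all these cycle types are S_4 x C_2 (6T11) of order 48, S_6 (6T16) of order 720; the others are excluded. The observed types are precisely the cycle types that occur in S_4 x C_2 (6T11) (apart from the identity). Each of the other remaining candidates has further cycle types, and by the Chebotarev density theorem the matching factorization patterns would occur for a proportion of primes equal to their share of the group: S_6 (6T16) additionally contains elements of type 5+1, 3+2+1, 3+1+1+1 (304 of its 720 elements, about 42% of primes). None of the 17 primes tested shows any such pattern (for each of these groups the chance of that is below 10^-4), which rules them out. Hence G = S_4 x C_2 (6T11), of order 48.

6T11: S_4 x C_2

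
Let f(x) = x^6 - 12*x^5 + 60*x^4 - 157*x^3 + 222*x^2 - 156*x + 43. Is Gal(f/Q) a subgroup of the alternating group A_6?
No

The polynomial is irreducible of degree 6 over Q. Its discriminant is -177147, which is not a perfect square. A Galois group lies in the alternating group exactly when the discriminant is a square in Q, so the Galois group (C_3 x S_3) is not contained in A_6.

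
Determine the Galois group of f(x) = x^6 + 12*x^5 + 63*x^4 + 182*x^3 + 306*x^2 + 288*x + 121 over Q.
The polynomial f is an irreducible sextic over Q, so G = Gal(f/Q) is one of the 16 transitive subgroups 6T1, ..., 6T16 of S_6. The discriminant of f is -16003008, which is not a perfect square, so G is not contained in A_6. The transitive groups of degree 6 not contained in A_6 are: C_6 (6T1, order 6), S_3 (6T2, order 6), D_6 (6T3, order 12), C_3 x S_3 (6T5, order 18), A_4 x C_2 (6T6, order 24), S_4 (6T8, order 24), S_3 x S_3 (6T9, order 36), S_4 x C_2 (6T11, order 48), (S_3 x S_3) : C_2 (6T13, order 72), PGL(2,5) (6T14, order 120), S_6 (6T16, order 720). By Dedekind's theorem, for a prime p not dividing disc(f) the degrees of the irreducible factors of f mod p form the cycle type of an element of G. Factoring f modulo the 21 such primes p <= 89 (skipping 2, 3, 7, which divide the discriminant), each new pattern first appears at: mod 5: f = (x^6 + 2x^5 + 3x^4 + 2x^3 + x^2 + 3x + 1), pattern 6; mod 11: f = (x)(x^5 + x^4 + 8x^3 + 6x^2 + 9x + 2), pattern 5+1; mod 13: f = (x + 3)(x + 7)(x^4 + 2x^3 + 9x^2 + 11x + 7), pattern 4+1+1; mod 23: f = (x + 5)(x + 9)(x^2 + 9x + 16)(x^2 + 12x + 14), pattern 2+2+1+1; mod 43: f = (x^3 + 25x^2 + 24x + 21)(x^3 + 30x^2 + 20x + 16), pattern 3+3; mod 61: f = (x^2 + 36x + 40)(x^2 + 47x + 41)(x^2 + 51x + 35), pattern 2+2+2. No other pattern occurs in this range, so the set of observed cycle types is {6, 5+1, 4+1+1, 2+2+1+1, 3+3, 2+2+2}. The candidates containing elements of all these cycle types are PGL(2,5) (6T14) of order 120, S_6 (6T16) of order 720; the others are excluded. The observed types are precisely the cycle types that occur in PGL(2,5) (6T14) (apart from the identity). Each of the other remaining candidates has further cycle types, and by the Chebotarev density theorem the matching factorization patterns would occur for a proportion of primes equal to their share of the group: S_6 (6T16) additionally contains elements of type 4+2, 3+2+1, 3+1+1+1, 2+1+1+1+1 (265 of its 720 elements, about 37% of primes). None of the 21 primes tested shows any such pattern (for each of these groups the chance of that is below 10^-4), which rules them out. Hence G = PGL(2,5) (6T14), of order 120.

6T14: PGL(2,5)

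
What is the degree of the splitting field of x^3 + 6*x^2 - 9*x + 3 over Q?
The degree of the splitting field over Q equals the order of the Galois group, so first determine the group. The polynomial is an irreducible cubic over Q and its discriminant is 81 = 9^2, a perfect square. For an irreducible cubic, a square discriminant forces the Galois group to be A_3, the cyclic group of order 3. The Galois group C_3 (3T1) has order 3, so the splitting field has degree 3 over Q.

3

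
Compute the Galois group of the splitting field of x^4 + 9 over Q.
The polynomial is an irreducible quartic over Q and its discriminant is 186624 = 432^2, a perfect square, so the Galois group is contained in A_4. The resolvent cubic y^3 - 36*y splits completely over Q, which gives the Klein four-group V_4.

V_4 (order 4)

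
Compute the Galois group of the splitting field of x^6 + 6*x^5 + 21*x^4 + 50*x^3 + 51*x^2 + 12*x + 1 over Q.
S_3 x S_3 (also written G36-)

The polynomial f is an irreducible sextic over Q, so G = Gal(f/Q) is one of the 16 transitive subgroups 6T1, ..., 6T16 of S_6. The discriminant of f is 14154124032, which is not a perfect square, so G is not contained in A_6. The transitive groups of degree 6 not contained in A_6 are: C_6 (6T1, order 6), S_3 (6T2, order 6), D_6 (6T3, order 12), C_3 x S_3 (6T5, order 18), A_4 x C_2 (6T6, order 24), S_4 (6T8, order 24), S_3 x S_3 (6T9, order 36), S_4 x C_2 (6T11, order 48), (S_3 x S_3) : C_2 (6T13, order 72), PGL(2,5) (6T14, order 120), S_6 (6T16, order 720). By Dedekind's theorem, for a prime p not dividing disc(f) the degrees of the irreducible factors of f mod p form the cycle type of an element of G. Factoring f modulo the 22 such primes p <= 97 (skipping 2, 3, 53, which divide the discriminant), each new pattern first appears at: mod 5: f = (x^6 + x^5 + x^4 + x^2 + 2x + 1), pattern 6; mod 11: f = (x + 2)(x + 9)(x^2 + x + 8)(x^2 + 5x + 1), pattern 2+2+1+1; mod 13: f = (x + 4)(x + 5)(x + 7)(x^3 + 3x^2 + 7x + 4), pattern 3+1+1+1; mod 31: f = (x^2 + 3x + 20)(x^2 + 8x + 21)(x^2 + 26x + 11), pattern 2+2+2; mod 97: f = (x^3 + 3x^2 + 36x + 47)(x^3 + 3x^2 + 73x + 64), pattern 3+3. No other pattern occurs in this range, so the set of observed cycle types is {6, 2+2+1+1, 3+1+1+1, 2+2+2, 3+3}. The candidates containing elements of all these cycle types are S_3 x S_3 (6T9) of order 36, (S_3 x S_3) : C_2 (6T13) of order 72, S_6 (6T16) of order 720; the others are excluded. The observed types are precisely the cycle types that occur in S_3 x S_3 (6T9) (apart from the identity). Each of the other remaining candidates has further cycle types, and by the Chebotarev density theorem the matching factorization patterns would occur for a proportion of primes equal to their share of the group: (S_3 x S_3) : C_2 (6T13) additionally contains elements of type 4+2, 3+2+1, 2+1+1+1+1 (36 of its 72 elements, about 50% of primes); S_6 (6T16) additionally contains elements of type 5+1, 4+2, 4+1+1, 3+2+1, 2+1+1+1+1 (459 of its 720 elements, about 64% of primes). None of the 22 primes tested shows any such pattern (for each of these groups the chance of that is below 10^-4), which rules them out. Hence G = S_3 x S_3 (6T9), of order 36.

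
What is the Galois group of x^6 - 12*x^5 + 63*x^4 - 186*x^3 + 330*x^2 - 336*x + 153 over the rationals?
The polynomial f is an irreducible sextic over Q, so G = Gal(f/Q) is one of the 16 transitive subgroups 6T1, ..., 6T16 of S_6. The discriminant of f is -16003008, which is not a perfect square, so G is not contained in A_6. The transitive groups of degree 6 not contained in A_6 are: C_6 (6T1, order 6), S_3 (6T2, order 6), D_6 (6T3, order 12), C_3 x S_3 (6T5, order 18), A_4 x C_2 (6T6, order 24), S_4 (6T8, order 24), S_3 x S_3 (6T9, order 36), S_4 x C_2 (6T11, order 48), (S_3 x S_3) : C_2 (6T13, order 72), PGL(2,5) (6T14, order 120), S_6 (6T16, order 720). By Dedekind's theorem, for a prime p not dividing disc(f) the degrees of the irreducible factors of f mod p form the cycle type of an element of G. Factoring f modulo the 21 such primes p <= 89 (skipping 2, 3, 7, which divide the discriminant), each new pattern first appears at: mod 5: f = (x^6 + 3x^5 + 3x^4 + 4x^3 + 4x + 3), pattern 6; mod 11: f = (x + 7)(x^5 + 3x^4 + 9x^3 + 4x^2 + 5x + 3), pattern 5+1; mod 13: f = (x + 3)(x + 12)(x^4 + 12x^3 + 3x^2 + 1), pattern 4+1+1; mod 23: f = (x + 1)(x + 5)(x^2 + x + 19)(x^2 + 4x + 5), pattern 2+2+1+1; mod 43: f = (x^3 + 13x^2 + x + 3)(x^3 + 18x^2 + 8), pattern 3+3; mod 61: f = (x^2 + 28x + 34)(x^2 + 39x + 52)(x^2 + 43x + 30), pattern 2+2+2. No other pattern occurs in this range, so the set of observed cycle types is {6, 5+1, 4+1+1, 2+2+1+1, 3+3, 2+2+2}. The candidates containing elements of all these cycle types are PGL(2,5) (6T14) of order 120, S_6 (6T16) of order 720; the others are excluded. The observed types are precisely the cycle types that occur in PGL(2,5) (6T14) (apart from the identity). Each of the other remaining candidates has further cycle types, and by the Chebotarev density theorem the matching factorization patterns would occur for a proportion of primes equal to their share of the group: S_6 (6T16) additionally contains elements of type 4+2, 3+2+1, 3+1+1+1, 2+1+1+1+1 (265 of its 720 elements, about 37% of primes). None of the 21 primes tested shows any such pattern (for each of these groups the chance of that is below 10^-4), which rules them out. Hence G = PGL(2,5) (6T14), of order 120.

PGL(2,5), S_5 acting on 6 points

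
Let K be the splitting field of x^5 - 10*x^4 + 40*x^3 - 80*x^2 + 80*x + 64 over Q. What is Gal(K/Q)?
The polynomial f is an irreducible quintic over Q, so G = Gal(f/Q) is a transitive subgroup of S_5: one of C_5 (5T1, order 5), D_5 (5T2, order 10), F_20 (5T3, order 20), A_5 (5T4, order 60) or S_5 (5T5, order 120). The discriminant of f is 265420800000, which is not a perfect square, so G is not contained in A_5. The transitive groups of degree 5 not contained in A_5 are: F_20 (5T3, order 20), S_5 (5T5, order 120). By Dedekind's theorem, for a prime p not dividing disc(f) the degrees of the irreducible factors of f mod p form the cycle type of an element of G. Factoring f modulo the 18 such primes p <= 73 (skipping 2, 3, 5, which divide the discriminant), each new pattern first appears at: mod 7: f = (x + 1)(x^4 + 3x^3 + 2x^2 + 2x + 1), pattern 4+1; mod 11: f = (x^5 + x^4 + 7x^3 + 8x^2 + 3x + 9), pattern 5; mod 19: f = (x + 18)(x^2 + 16)(x^2 + 10x + 15), pattern 2+2+1; mod 41: f = (x + 13)(x + 20)(x + 22)(x + 25)(x + 33), pattern 1+1+1+1+1. No other pattern occurs in this range, so the set of observed cycle types is {4+1, 5, 2+2+1, 1+1+1+1+1}. The candidates containing elements of all these cycle types are F_20 (5T3) of order 20, S_5 (5T5) of order 120; the others are excluded. The observed types are precisely the cycle types that occur in F_20 (5T3). Each of the other remaining candidates has further cycle types, and by the Chebotarev density theorem the matching factorization patterns would occur for a proportion of primes equal to their share of the group: S_5 (5T5) additionally contains elements of type 3+2, 3+1+1, 2+1+1+1 (50 of its 120 elements, about 42% of primes). None of the 18 primes tested shows any such pattern (for each of these groups the chance of that is below 10^-4), which rules them out. Hence G = F_20 (5T3), of order 20.

F_20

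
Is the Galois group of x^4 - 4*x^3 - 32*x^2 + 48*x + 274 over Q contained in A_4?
No

The polynomial is irreducible of degree 4 over Q. Its discriminant is -384787456, which is not a perfect square. A Galois group lies in the alternating group exactly when the discriminant is a square in Q, so the Galois group (D_4) is not contained in A_4.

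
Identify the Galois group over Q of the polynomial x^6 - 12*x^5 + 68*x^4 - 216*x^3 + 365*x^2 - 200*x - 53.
The polynomial f is an irreducible sextic over Q, so G = Gal(f/Q) is one of the 16 transitive subgroups 6T1, ..., 6T16 of S_6. The discriminant of f is 2046918914580544 = 45242888^2, a perfect square, so G is contained in A_6. The transitive groups of degree 6 contained in A_6 are: A_4 (6T4, order 12), S_4 (6T7, order 24), (C_3 x C_3) : C_4 (6T10, order 36), PSL(2,5) (6T12, order 60), A_6 (6T15, order 360). By Dedekind's theorem, for a prime p not dividing disc(f) the degrees of the irreducible factors of f mod p form the cycle type of an element of G. Factoring f modulo the 79 such primes p <= 419 (skipping 2, 31, which divide the discriminant), each new pattern first appears at: mod 3: f = (x^2 + x + 2)(x^4 + 2x^3 + x^2 + x + 2), pattern 4+2; mod 5: f = (x^3 + 2x + 1)(x^3 + 3x^2 + x + 2), pattern 3+3; mod 11: f = (x + 2)(x + 8)(x^2 + 4x + 5)(x^2 + 7x + 8), pattern 2+2+1+1; mod 67: f = (x + 4)(x + 8)(x + 13)(x + 19)(x + 28)(x + 50), pattern 1+1+1+1+1+1. No other pattern occurs in this range, so the set of observed cycle types is {4+2, 3+3, 2+2+1+1, 1+1+1+1+1+1}. The candidates containing elements of all these cycle types are S_4 (6T7) of order 24, (C_3 x C_3) : C_4 (6T10) of order 36, A_6 (6T15) of order 360; the others are excluded. The observed types are precisely the cycle types that occur in S_4 (6T7). Each of the other remaining candidates has further cycle types, and by the Chebotarev density theorem the matching factorization patterns would occur for a proportion of primes equal to their share of the group: (C_3 x C_3) : C_4 (6T10) additionally contains elements of type 3+1+1+1 (4 of its 36 elements, about 11% of primes); A_6 (6T15) additionally contains elements of type 5+1, 3+1+1+1 (184 of its 360 elements, about 51% of primes). None of the 79 primes tested shows any such pattern (for each of these groups the chance of that is below 10^-4), which rules them out. Hence G = S_4 (6T7), of order 24.

6T7: S_4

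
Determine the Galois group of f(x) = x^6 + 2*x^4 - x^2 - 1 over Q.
6T4: A_4

The polynomial f is an irreducible sextic over Q, so G = Gal(f/Q) is one of the 16 transitive subgroups 6T1, ..., 6T16 of S_6. The discriminant of f is 153664 = 392^2, a perfect square, so G is contained in A_6. The transitive groups of degree 6 contained in A_6 are: A_4 (6T4, order 12), S_4 (6T7, order 24), (C_3 x C_3) : C_4 (6T10, order 36), PSL(2,5) (6T12, order 60), A_6 (6T15, order 360). By Dedekind's theorem, for a prime p not dividing disc(f) the degrees of the irreducible factors of f mod p form the cycle type of an element of G. Factoring f modulo the 33 such primes p <= 149 (skipping 2, 7, which divide the discriminant), each new pattern first appears at: mod 3: f = (x^3 + x^2 + 2)(x^3 + 2x^2 + 1), pattern 3+3; mod 13: f = (x + 2)(x + 11)(x^2 + 8)(x^2 + 11), pattern 2+2+1+1. No other pattern occurs in this range, so the set of observed cycle types is {3+3, 2+2+1+1}. The candidates containing elements of all these cycle types are A_4 (6T4) of order 12, S_4 (6T7) of order 24, (C_3 x C_3) : C_4 (6T10) of order 36, PSL(2,5) (6T12) of order 60, A_6 (6T15) of order 360; the others are excluded. The observed types are precisely the cycle types that occur in A_4 (6T4) (apart from the identity). Each of the other remaining candidates has further cycle types, and by the Chebotarev density theorem the matching factorization patterns would occur for a proportion of primes equal to their share of the group: S_4 (6T7) additionally contains elements of type 4+2 (6 of its 24 elements, about 25% of primes); (C_3 x C_3) : C_4 (6T10) additionally contains elements of type 4+2, 3+1+1+1 (22 of its 36 elements, about 61% of primes); PSL(2,5) (6T12) additionally contains elements of type 5+1 (24 of its 60 elements, about 40% of primes); A_6 (6T15) additionally contains elements of type 5+1, 4+2, 3+1+1+1 (274 of its 360 elements, about 76% of primes). None of the 33 primes tested shows any such pattern (for each of these groups the chance of that is below 10^-4), which rules them out. Hence G = A_4 (6T4), of order 12.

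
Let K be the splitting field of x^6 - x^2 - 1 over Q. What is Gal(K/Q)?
The polynomial f is an irreducible sextic over Q, so G = Gal(f/Q) is one of the 16 transitive subgroups 6T1, ..., 6T16 of S_6. The discriminant of f is 33856 = 184^2, a perfect square, so G is contained in A_6. The transitive groups of degree 6 contained in A_6 are: A_4 (6T4, order 12), S_4 (6T7, order 24), (C_3 x C_3) : C_4 (6T10, order 36), PSL(2,5) (6T12, order 60), A_6 (6T15, order 360). By Dedekind's theorem, for a prime p not dividing disc(f) the degrees of the irreducible factors of f mod p form the cycle type of an element of G. Factoring f modulo the 79 such primes p <= 419 (skipping 2, 23, which divide the discriminant), each new pattern first appears at: mod 3: f = (x^3 + x^2 + 2x + 1)(x^3 + 2x^2 + 2x + 2), pattern 3+3; mod 5: f = (x^2 + 3)(x^4 + 2x^2 + 3), pattern 4+2; mod 19: f = (x + 5)(x + 14)(x^2 + 9x + 15)(x^2 + 10x + 15), pattern 2+2+1+1; mod 223: f = (x + 16)(x + 57)(x + 78)(x + 145)(x + 166)(x + 207), pattern 1+1+1+1+1+1. No other pattern occurs in this range, so the set of observed cycle types is {3+3, 4+2, 2+2+1+1, 1+1+1+1+1+1}. The candidates containing elements of all these cycle types are S_4 (6T7) of order 24, (C_3 x C_3) : C_4 (6T10) of order 36, A_6 (6T15) of order 360; the others are excluded. The observed types are precisely the cycle types that occur in S_4 (6T7). Each of the other remaining candidates has further cycle types, and by the Chebotarev density theorem the matching factorization patterns would occur for a proportion of primes equal to their share of the group: (C_3 x C_3) : C_4 (6T10) additionally contains elements of type 3+1+1+1 (4 of its 36 elements, about 11% of primes); A_6 (6T15) additionally contains elements of type 5+1, 3+1+1+1 (184 of its 360 elements, about 51% of primes). None of the 79 primes tested shows any such pattern (for each of these groups the chance of that is below 10^-4), which rules them out. Hence G = S_4 (6T7), of order 24.

S_4, S_4(6d), the S_4-action on 6 points inside A_6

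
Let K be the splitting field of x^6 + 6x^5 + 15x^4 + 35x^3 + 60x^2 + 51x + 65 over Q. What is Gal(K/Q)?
S_3 x S_3, the direct product S_3 x S_3 in its degree-6 action

The polynomial f is an irreducible sextic over Q, so G = Gal(f/Q) is one of the 16 transitive subgroups 6T1, ..., 6T16 of S_6. The discriminant of f is 42688773981, which is not a perfect square, so G is not contained in A_6. The transitive groups of degree 6 not contained in A_6 are: C_6 (6T1, order 6), S_3 (6T2, order 6), D_6 (6T3, order 12), C_3 x S_3 (6T5, order 18), A_4 x C_2 (6T6, order 24), S_4 (6T8, order 24), S_3 x S_3 (6T9, order 36), S_4 x C_2 (6T11, order 48), (S_3 x S_3) : C_2 (6T13, order 72), PGL(2,5) (6T14, order 120), S_6 (6T16, order 720). By Dedekind's theorem, for a prime p not dividing disc(f) the degrees of the irreducible factors of f mod p form the cycle type of an element of G. Factoring f modulo the 16 such primes p <= 67 (skipping 3, 7, 29, which divide the discriminant), each new pattern first appears at: mod 2: f = (x^6 + x^4 + x^3 + x + 1), pattern 6; mod 5: f = (x)(x + 2)(x^2 + x + 1)(x^2 + 3x + 3), pattern 2+2+1+1; mod 13: f = (x)(x + 5)(x + 11)(x^3 + 3x^2 + 3x + 4), pattern 3+1+1+1; mod 19: f = (x^2 + 12x + 9)(x^2 + 15x + 11)(x^2 + 17x + 2), pattern 2+2+2; mod 67: f = (x^3 + 3x^2 + 3x + 27)(x^3 + 3x^2 + 3x + 57), pattern 3+3. No other pattern occurs in this range, so the set of observed cycle types is {6, 2+2+1+1, 3+1+1+1, 2+2+2, 3+3}. The candidates containing elements of all these cycle types are S_3 x S_3 (6T9) of order 36, (S_3 x S_3) : C_2 (6T13) of order 72, S_6 (6T16) of order 720; the others are excluded. The observed types are precisely the cycle types that occur in S_3 x S_3 (6T9) (apart from the identity). Each of the other remaining candidates has further cycle types, and by the Chebotarev density theorem the matching factorization patterns would occur for a proportion of primes equal to their share of the group: (S_3 x S_3) : C_2 (6T13) additionally contains elements of type 4+2, 3+2+1, 2+1+1+1+1 (36 of its 72 elements, about 50% of primes); S_6 (6T16) additionally contains elements of type 5+1, 4+2, 4+1+1, 3+2+1, 2+1+1+1+1 (459 of its 720 elements, about 64% of primes). None of the 16 primes tested shows any such pattern (for each of these groups the chance of that is below 10^-4), which rules them out. Hence G = S_3 x S_3 (6T9), of order 36.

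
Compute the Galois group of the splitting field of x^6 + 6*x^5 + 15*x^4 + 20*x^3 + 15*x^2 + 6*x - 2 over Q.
D_6, the dihedral group of order 12

The polynomial f is an irreducible sextic over Q, so G = Gal(f/Q) is one of the 16 transitive subgroups 6T1, ..., 6T16 of S_6. The discriminant of f is 11337408, which is not a perfect square, so G is not contained in A_6. The transitive groups of degree 6 not contained in A_6 are: C_6 (6T1, order 6), S_3 (6T2, order 6), D_6 (6T3, order 12), C_3 x S_3 (6T5, order 18), A_4 x C_2 (6T6, order 24), S_4 (6T8, order 24), S_3 x S_3 (6T9, order 36), S_4 x C_2 (6T11, order 48), (S_3 x S_3) : C_2 (6T13, order 72), PGL(2,5) (6T14, order 120), S_6 (6T16, order 720). By Dedekind's theorem, for a prime p not dividing disc(f) the degrees of the irreducible factors of f mod p form the cycle type of an element of G. Factoring f modulo the 79 such primes p <= 419 (skipping 2, 3, which divide the discriminant), each new pattern first appears at: mod 5: f = (x^2 + 2)(x^2 + 2x + 4)(x^2 + 4x + 1), pattern 2+2+2; mod 7: f = (x^6 + 6x^5 + x^4 + 6x^3 + x^2 + 6x + 5), pattern 6; mod 11: f = (x + 4)(x + 9)(x^2 + 5x + 2)(x^2 + 10x + 7), pattern 2+2+1+1; mod 13: f = (x^3 + 3x^2 + 3x + 5)(x^3 + 3x^2 + 3x + 10), pattern 3+3; mod 61: f = (x + 3)(x + 27)(x + 29)(x + 34)(x + 36)(x + 60), pattern 1+1+1+1+1+1. No other pattern occurs in this range, so the set of observed cycle types is {2+2+2, 6, 2+2+1+1, 3+3, 1+1+1+1+1+1}. The candidates containing elements of all these cycle types are D_6 (6T3) of order 12, A_4 x C_2 (6T6) of order 24, S_3 x S_3 (6T9) of order 36, S_4 x C_2 (6T11) of order 48, (S_3 x S_3) : C_2 (6T13) of order 72, PGL(2,5) (6T14) of order 120, S_6 (6T16) of order 720; the others are excluded. The observed types are precisely the cycle types that occur in D_6 (6T3). Each of the other remaining candidates has further cycle types, and by the Chebotarev density theorem the matching factorization patterns would occur for a proportion of primes equal to their share of the group: A_4 x C_2 (6T6) additionally contains elements of type 2+1+1+1+1 (3 of its 24 elements, about 12% of primes); S_3 x S_3 (6T9) additionally contains elements of type 3+1+1+1 (4 of its 36 elements, about 11% of primes); S_4 x C_2 (6T11) additionally contains elements of type 4+2, 4+1+1, 2+1+1+1+1 (15 of its 48 elements, about 31% of primes); (S_3 x S_3) : C_2 (6T13) additionally contains elements of type 4+2, 3+2+1, 3+1+1+1, 2+1+1+1+1 (40 of its 72 elements, about 56% of primes); PGL(2,5) (6T14) additionally contains elements of type 5+1, 4+1+1 (54 of its 120 elements, about 45% of primes); S_6 (6T16) additionally contains elements of type 5+1, 4+2, 4+1+1, 3+2+1, 3+1+1+1, 2+1+1+1+1 (499 of its 720 elements, about 69% of primes). None of the 79 primes tested shows any such pattern (for each of these groups the chance of that is below 10^-4), which rules them out. Hence G = D_6 (6T3), of order 12.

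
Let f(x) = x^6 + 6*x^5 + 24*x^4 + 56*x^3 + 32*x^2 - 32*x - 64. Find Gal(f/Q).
S_4 (order 24)

The polynomial f is an irreducible sextic over Q, so G = Gal(f/Q) is one of the 16 transitive subgroups 6T1, ..., 6T16 of S_6. The discriminant of f is 870211913777152, which is not a perfect square, so G is not contained in A_6. The transitive groups of degree 6 not contained in A_6 are: C_6 (6T1, order 6), S_3 (6T2, order 6), D_6 (6T3, order 12), C_3 x S_3 (6T5, order 18), A_4 x C_2 (6T6, order 24), S_4 (6T8, order 24), S_3 x S_3 (6T9, order 36), S_4 x C_2 (6T11, order 48), (S_3 x S_3) : C_2 (6T13, order 72), PGL(2,5) (6T14, order 120), S_6 (6T16, order 720). By Dedekind's theorem, for a prime p not dividing disc(f) the degrees of the irreducible factors of f mod p form the cycle type of an element of G. Factoring f modulo the 22 such primes p <= 89 (skipping 2, 37, which divide the discriminant), each new pattern first appears at: mod 3: f = (x^3 + x^2 + x + 2)(x^3 + 2x^2 + 1), pattern 3+3; mod 5: f = (x^2 + 2)(x^2 + 2x + 3)(x^2 + 4x + 1), pattern 2+2+2; mod 17: f = (x + 4)(x + 15)(x^4 + 4x^3 + 7x^2 + 6x + 8), pattern 4+1+1; mod 67: f = (x + 10)(x + 59)(x^2 + 2x + 26)(x^2 + 2x + 66), pattern 2+2+1+1. No other pattern occurs in this range, so the set of observed cycle types is {3+3, 2+2+2, 4+1+1, 2+2+1+1}. The candidates containing elements of all these cycle types are S_4 (6T8) of order 24, S_4 x C_2 (6T11) of order 48, PGL(2,5) (6T14) of order 120, S_6 (6T16) of order 720; the others are excluded. The observed types are precisely the cycle types that occur in S_4 (6T8) (apart from the identity). Each of the other remaining candidates has further cycle types, and by the Chebotarev density theorem the matching factorization patterns would occur for a proportion of primes equal to their share of the group: S_4 x C_2 (6T11) additionally contains elements of type 6, 4+2, 2+1+1+1+1 (17 of its 48 elements, about 35% of primes); PGL(2,5) (6T14) additionally contains elements of type 6, 5+1 (44 of its 120 elements, about 37% of primes); S_6 (6T16) additionally contains elements of type 6, 5+1, 4+2, 3+2+1, 3+1+1+1, 2+1+1+1+1 (529 of its 720 elements, about 73% of primes). None of the 22 primes tested shows any such pattern (for each of these groups the chance of that is below 10^-4), which rules them out. Hence G = S_4 (6T8), of order 24.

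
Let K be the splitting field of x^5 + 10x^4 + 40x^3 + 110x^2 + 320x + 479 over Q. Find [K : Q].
The degree of the splitting field over Q equals the order of the Galois group, so first determine the group. The polynomial f is an irreducible quintic over Q, so G = Gal(f/Q) is a transitive subgroup of S_5: one of C_5 (5T1, order 5), D_5 (5T2, order 10), F_20 (5T3, order 20), A_5 (5T4, order 60) or S_5 (5T5, order 120). The discriminant of f is 1085663503125, which is not a perfect square, so G is not contained in A_5. The transitive groups of degree 5 not contained in A_5 are: F_20 (5T3, order 20), S_5 (5T5, order 120). By Dedekind's theorem, for a prime p not dividing disc(f) the degrees of the irreducible factors of f mod p form the cycle type of an element of G. Factoring f modulo the 18 such primes p <= 73 (skipping 3, 5, 19, which divide the discriminant), each new pattern first appears at: mod 2: f = (x + 1)(x^4 + x^3 + x^2 + x + 1), pattern 4+1; mod 11: f = (x^5 + 10x^4 + 7x^3 + x + 6), pattern 5; mod 29: f = (x + 2)(x^2 + 18x + 15)(x^2 + 19x + 15), pattern 2+2+1; mod 41: f = (x + 5)(x + 12)(x + 21)(x + 26)(x + 28), pattern 1+1+1+1+1. No other pattern occurs in this range, so the set of observed cycle types is {4+1, 5, 2+2+1, 1+1+1+1+1}. The candidates containing elements of all these cycle types are F_20 (5T3) of order 20, S_5 (5T5) of order 120; the others are excluded. The observed types are precisely the cycle types that occur in F_20 (5T3). Each of the other remaining candidates has further cycle types, and by the Chebotarev density theorem the matching factorization patterns would occur for a proportion of primes equal to their share of the group: S_5 (5T5) additionally contains elements of type 3+2, 3+1+1, 2+1+1+1 (50 of its 120 elements, about 42% of primes). None of the 18 primes tested shows any such pattern (for each of these groups the chance of that is below 10^-4), which rules them out. Hence G = F_20 (5T3), of order 20. The Galois group F_20 (5T3) has order 20, so the splitting field has degree 20 over Q.

20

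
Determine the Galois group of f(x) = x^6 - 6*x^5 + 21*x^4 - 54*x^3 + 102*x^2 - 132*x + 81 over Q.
The polynomial f is an irreducible sextic over Q, so G = Gal(f/Q) is one of the 16 transitive subgroups 6T1, ..., 6T16 of S_6. The discriminant of f is -1024192512, which is not a perfect square, so G is not contained in A_6. The transitive groups of degree 6 not contained in A_6 are: C_6 (6T1, order 6), S_3 (6T2, order 6), D_6 (6T3, order 12), C_3 x S_3 (6T5, order 18), A_4 x C_2 (6T6, order 24), S_4 (6T8, order 24), S_3 x S_3 (6T9, order 36), S_4 x C_2 (6T11, order 48), (S_3 x S_3) : C_2 (6T13, order 72), PGL(2,5) (6T14, order 120), S_6 (6T16, order 720). By Dedekind's theorem, for a prime p not dividing disc(f) the degrees of the irreducible factors of f mod p form the cycle type of an element of G. Factoring f modulo the 21 such primes p <= 89 (skipping 2, 3, 7, which divide the discriminant), each new pattern first appears at: mod 5: f = (x^6 + 4x^5 + x^4 + x^3 + 2x^2 + 3x + 1), pattern 6; mod 11: f = (x + 5)(x^5 + 10x^3 + 6x^2 + 6x + 3), pattern 5+1; mod 13: f = (x + 10)(x + 12)(x^4 + 11x^3 + 10x^2 + 5x + 1), pattern 4+1+1; mod 23: f = (x + 12)(x + 18)(x^2 + 12x + 8)(x^2 + 21x + 4), pattern 2+2+1+1; mod 43: f = (x^3 + 16x^2 + 4x + 2)(x^3 + 21x^2 + 25x + 19), pattern 3+3; mod 61: f = (x^2 + x + 16)(x^2 + 14x + 20)(x^2 + 40x + 42), pattern 2+2+2. No other pattern occurs in this range, so the set of observed cycle types is {6, 5+1, 4+1+1, 2+2+1+1, 3+3, 2+2+2}. The candidates containing elements of all these cycle types are PGL(2,5) (6T14) of order 120, S_6 (6T16) of order 720; the others are excluded. The observed types are precisely the cycle types that occur in PGL(2,5) (6T14) (apart from the identity). Each of the other remaining candidates has further cycle types, and by the Chebotarev density theorem the matching factorization patterns would occur for a proportion of primes equal to their share of the group: S_6 (6T16) additionally contains elements of type 4+2, 3+2+1, 3+1+1+1, 2+1+1+1+1 (265 of its 720 elements, about 37% of primes). None of the 21 primes tested shows any such pattern (for each of these groups the chance of that is below 10^-4), which rules them out. Hence G = PGL(2,5) (6T14), of order 120.

PGL(2,5), S_5 acting on 6 points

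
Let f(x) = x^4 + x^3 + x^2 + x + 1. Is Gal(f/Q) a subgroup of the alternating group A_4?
The polynomial is irreducible of degree 4 over Q. Its discriminant is 125, which is not a perfect square. A Galois group lies in the alternating group exactly when the discriminant is a square in Q, so the Galois group (C_4) is not contained in A_4.

No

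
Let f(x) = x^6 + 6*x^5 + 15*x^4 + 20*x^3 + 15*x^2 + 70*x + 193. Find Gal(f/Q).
The polynomial f is an irreducible sextic over Q, so G = Gal(f/Q) is one of the 16 transitive subgroups 6T1, ..., 6T16 of S_6. The discriminant of f is -1388339588497408, which is not a perfect square, so G is not contained in A_6. The transitive groups of degree 6 not contained in A_6 are: C_6 (6T1, order 6), S_3 (6T2, order 6), D_6 (6T3, order 12), C_3 x S_3 (6T5, order 18), A_4 x C_2 (6T6, order 24), S_4 (6T8, order 24), S_3 x S_3 (6T9, order 36), S_4 x C_2 (6T11, order 48), (S_3 x S_3) : C_2 (6T13, order 72), PGL(2,5) (6T14, order 120), S_6 (6T16, order 720). By Dedekind's theorem, for a prime p not dividing disc(f) the degrees of the irreducible factors of f mod p form the cycle type of an element of G. Factoring f modulo the 3 such primes p <= 7 (skipping 2, which divides the discriminant), each new pattern first appears at: mod 3: f = (x^6 + 2x^3 + x + 1), pattern 6; mod 5: f = (x + 2)(x + 4)(x^4 + 2x^2 + 3x + 1), pattern 4+1+1; mod 7: f = (x + 4)(x^2 + 3x + 1)(x^3 + 6x^2 + 2x + 1), pattern 3+2+1. No other pattern occurs in this range, so the set of observed cycle types is {6, 4+1+1, 3+2+1}. Among the candidates above, the only group containing elements of all these cycle types is S_6 (6T16); every other candidate lacks at least one of them. Hence G = S_6 (6T16), of order 720.

6T16: S_6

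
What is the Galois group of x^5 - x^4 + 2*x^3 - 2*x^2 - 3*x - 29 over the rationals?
D_5 (order 10)

The polynomial f is an irreducible quintic over Q, so G = Gal(f/Q) is a transitive subgroup of S_5: one of C_5 (5T1, order 5), D_5 (5T2, order 10), F_20 (5T3, order 20), A_5 (5T4, order 60) or S_5 (5T5, order 120). The discriminant of f is 2316304384 = 48128^2, a perfect square, so G is contained in A_5. The transitive groups of degree 5 contained in A_5 are: C_5 (5T1, order 5), D_5 (5T2, order 10), A_5 (5T4, order 60). By Dedekind's theorem, for a prime p not dividing disc(f) the degrees of the irreducible factors of f mod p form the cycle type of an element of G. Factoring f modulo the 23 such primes p <= 97 (skipping 2, 47, which divide the discriminant), each new pattern first appears at: mod 3: f = (x^5 + 2x^4 + 2x^3 + x^2 + 1), pattern 5; mod 5: f = (x + 2)(x^2 + 3x + 4)(x^2 + 4x + 2), pattern 2+2+1; mod 83: f = (x + 24)(x + 36)(x + 52)(x + 58)(x + 78), pattern 1+1+1+1+1. No other pattern occurs in this range, so the set of observed cycle types is {5, 2+2+1, 1+1+1+1+1}. The candidates containing elements of all these cycle types are D_5 (5T2) of order 10, A_5 (5T4) of order 60; the others are excluded. The observed types are precisely the cycle types that occur in D_5 (5T2). Each of the other remaining candidates has further cycle types, and by the Chebotarev density theorem the matching factorization patterns would occur for a proportion of primes equal to their share of the group: A_5 (5T4) additionally contains elements of type 3+1+1 (20 of its 60 elements, about 33% of primes). None of the 23 primes tested shows any such pattern (for each of these groups the chance of that is below 10^-4), which rules them out. Hence G = D_5 (5T2), of order 10.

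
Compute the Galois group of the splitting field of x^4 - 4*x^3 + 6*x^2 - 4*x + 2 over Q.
V_4 (order 4)

The polynomial is an irreducible quartic over Q and its discriminant is 256 = 16^2, a perfect square, so the Galois group is contained in A_4. The resolvent cubic y^3 - 6*y^2 + 8*y splits completely over Q, which gives the Klein four-group V_4.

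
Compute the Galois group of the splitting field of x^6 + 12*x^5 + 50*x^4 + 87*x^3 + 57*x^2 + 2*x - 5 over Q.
The polynomial f is an irreducible sextic over Q, so G = Gal(f/Q) is one of the 16 transitive subgroups 6T1, ..., 6T16 of S_6. The discriminant of f is 30991489 = 5567^2, a perfect square, so G is contained in A_6. The transitive groups of degree 6 contained in A_6 are: A_4 (6T4, order 12), S_4 (6T7, order 24), (C_3 x C_3) : C_4 (6T10, order 36), PSL(2,5) (6T12, order 60), A_6 (6T15, order 360). By Dedekind's theorem, for a prime p not dividing disc(f) the degrees of the irreducible factors of f mod p form the cycle type of an element of G. Factoring f modulo the 21 such primes p <= 79 (skipping 19, which divides the discriminant), each new pattern first appears at: mod 2: f = (x + 1)(x^5 + x^4 + x^3 + x + 1), pattern 5+1; mod 7: f = (x^3 + x^2 + 3x + 5)(x^3 + 4x^2 + x + 6), pattern 3+3; mod 61: f = (x + 4)(x + 26)(x^2 + 50x + 13)(x^2 + 54x + 30), pattern 2+2+1+1. No other pattern occurs in this range, so the set of observed cycle types is {5+1, 3+3, 2+2+1+1}. The candidates containing elements of all these cycle types are PSL(2,5) (6T12) of order 60, A_6 (6T15) of order 360; the others are excluded. The observed types are precisely the cycle types that occur in PSL(2,5) (6T12) (apart from the identity). Each of the other remaining candidates has further cycle types, and by the Chebotarev density theorem the matching factorization patterns would occur for a proportion of primes equal to their share of the group: A_6 (6T15) additionally contains elements of type 4+2, 3+1+1+1 (130 of its 360 elements, about 36% of primes). None of the 21 primes tested shows any such pattern (for each of these groups the chance of that is below 10^-4), which rules them out. Hence G = PSL(2,5) (6T12), of order 60.

PSL(2,5)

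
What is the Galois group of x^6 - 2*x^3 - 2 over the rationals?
S_3 x S_3

The polynomial f is an irreducible sextic over Q, so G = Gal(f/Q) is one of the 16 transitive subgroups 6T1, ..., 6T16 of S_6. The discriminant of f is 5038848, which is not a perfect square, so G is not contained in A_6. The transitive groups of degree 6 not contained in A_6 are: C_6 (6T1, order 6), S_3 (6T2, order 6), D_6 (6T3, order 12), C_3 x S_3 (6T5, order 18), A_4 x C_2 (6T6, order 24), S_4 (6T8, order 24), S_3 x S_3 (6T9, order 36), S_4 x C_2 (6T11, order 48), (S_3 x S_3) : C_2 (6T13, order 72), PGL(2,5) (6T14, order 120), S_6 (6T16, order 720). By Dedekind's theorem, for a prime p not dividing disc(f) the degrees of the irreducible factors of f mod p form the cycle type of an element of G. Factoring f modulo the 23 such primes p <= 97 (skipping 2, 3, which divide the discriminant), each new pattern first appears at: mod 5: f = (x^6 + 3x^3 + 3), pattern 6; mod 11: f = (x + 3)(x + 5)(x^2 + 6x + 3)(x^2 + 8x + 9), pattern 2+2+1+1; mod 13: f = (x + 2)(x + 5)(x + 6)(x^3 + 3), pattern 3+1+1+1; mod 31: f = (x^2 + 8x + 24)(x^2 + 9x + 11)(x^2 + 14x + 27), pattern 2+2+2; mod 97: f = (x^3 + 9)(x^3 + 86), pattern 3+3. No other pattern occurs in this range, so the set of observed cycle types is {6, 2+2+1+1, 3+1+1+1, 2+2+2, 3+3}. The candidates containing elements of all these cycle types are S_3 x S_3 (6T9) of order 36, (S_3 x S_3) : C_2 (6T13) of order 72, S_6 (6T16) of order 720; the others are excluded. The observed types are precisely the cycle types that occur in S_3 x S_3 (6T9) (apart from the identity). Each of the other remaining candidates has further cycle types, and by the Chebotarev density theorem the matching factorization patterns would occur for a proportion of primes equal to their share of the group: (S_3 x S_3) : C_2 (6T13) additionally contains elements of type 4+2, 3+2+1, 2+1+1+1+1 (36 of its 72 elements, about 50% of primes); S_6 (6T16) additionally contains elements of type 5+1, 4+2, 4+1+1, 3+2+1, 2+1+1+1+1 (459 of its 720 elements, about 64% of primes). None of the 23 primes tested shows any such pattern (for each of these groups the chance of that is below 10^-4), which rules them out. Hence G = S_3 x S_3 (6T9), of order 36.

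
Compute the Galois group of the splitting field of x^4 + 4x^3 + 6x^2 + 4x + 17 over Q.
The polynomial is an irreducible quartic over Q and its discriminant is 1048576 = 1024^2, a perfect square, so the Galois group is contained in A_4. The resolvent cubic y^3 - 6*y^2 - 52*y + 120 splits completely over Q, which gives the Klein four-group V_4.

V_4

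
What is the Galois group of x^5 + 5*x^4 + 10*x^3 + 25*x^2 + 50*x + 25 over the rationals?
The polynomial f is an irreducible quintic over Q, so G = Gal(f/Q) is a transitive subgroup of S_5: one of C_5 (5T1, order 5), D_5 (5T2, order 10), F_20 (5T3, order 20), A_5 (5T4, order 60) or S_5 (5T5, order 120). The discriminant of f is 158203125, which is not a perfect square, so G is not contained in A_5. The transitive groups of degree 5 not contained in A_5 are: F_20 (5T3, order 20), S_5 (5T5, order 120). By Dedekind's theorem, for a prime p not dividing disc(f) the degrees of the irreducible factors of f mod p form the cycle type of an element of G. Factoring f modulo the 18 such primes p <= 71 (skipping 3, 5, which divide the discriminant), each new pattern first appears at: mod 2: f = (x + 1)(x^4 + x + 1), pattern 4+1; mod 11: f = (x^5 + 5x^4 + 10x^3 + 3x^2 + 6x + 3), pattern 5; mod 19: f = (x + 6)(x^2 + 8x + 2)(x^2 + 10x + 10), pattern 2+2+1; mod 41: f = (x + 14)(x + 24)(x + 27)(x + 30)(x + 33), pattern 1+1+1+1+1. No other pattern occurs in this range, so the set of observed cycle types is {4+1, 5, 2+2+1, 1+1+1+1+1}. The candidates containing elements of all these cycle types are F_20 (5T3) of order 20, S_5 (5T5) of order 120; the others are excluded. The observed types are precisely the cycle types that occur in F_20 (5T3). Each of the other remaining candidates has further cycle types, and by the Chebotarev density theorem the matching factorization patterns would occur for a proportion of primes equal to their share of the group: S_5 (5T5) additionally contains elements of type 3+2, 3+1+1, 2+1+1+1 (50 of its 120 elements, about 42% of primes). None of the 18 primes tested shows any such pattern (for each of these groups the chance of that is below 10^-4), which rules them out. Hence G = F_20 (5T3), of order 20.

F_20 (order 20)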